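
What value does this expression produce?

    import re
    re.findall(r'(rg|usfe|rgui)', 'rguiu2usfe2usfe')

['rg', 'usfe', 'usfe']

Branches in `(...|...)` are attempted left-to-right; the first branch that allows the whole pattern to succeed is taken.
With a single group, `findall` returns only what that group captured — 3 items.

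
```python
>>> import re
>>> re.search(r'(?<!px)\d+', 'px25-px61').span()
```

(3, 4)

The negative lookaround is zero-width — it rules out positions where the adjacent text would match, without consuming anything.
`re.search` scans for the first position where the pattern succeeds.
The match spans [3:4] → '5'.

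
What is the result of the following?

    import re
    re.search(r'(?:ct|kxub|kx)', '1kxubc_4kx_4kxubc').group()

'kxub'

Alternation tries branches left to right and keeps the first one that lets the overall match succeed at that position.
`search` walks the string left to right and returns the first match it finds.
The match spans [1:5] → 'kxub'.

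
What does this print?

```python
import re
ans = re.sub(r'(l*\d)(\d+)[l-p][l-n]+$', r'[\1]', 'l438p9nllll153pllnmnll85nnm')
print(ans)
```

l438p9nllll153pllnmn[ll8]

Each match is replaced using the text its own group 1 captured.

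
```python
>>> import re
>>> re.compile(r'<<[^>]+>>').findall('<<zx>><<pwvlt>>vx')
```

['<<zx>>', '<<pwvlt>>']

No capturing groups, so `findall` returns the 2 full match strings.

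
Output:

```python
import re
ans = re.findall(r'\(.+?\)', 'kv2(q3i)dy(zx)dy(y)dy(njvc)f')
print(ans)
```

['(q3i)', '(zx)', '(y)', '(njvc)']

With the lazy modifier that quantifier settles for the fewest repetitions that let the rest of the pattern succeed (the atoms after it are unaffected and can still be greedy).
Matches: at [3:8] → '(q3i)'; at [10:14] → '(zx)'; at [16:19] → '(y)'; at [21:27] → '(njvc)'.
`findall` yields the raw match text (4 of them) because the pattern has no groups.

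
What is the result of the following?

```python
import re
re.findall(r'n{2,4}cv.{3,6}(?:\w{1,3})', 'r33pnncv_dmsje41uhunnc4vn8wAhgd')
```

['nncv_dmsje41u']

Pattern: 2 to 4 of the literal 'n', then the literal 'cv', then 3 to 6 of any character; then 1 to 3 of a word character (non-capturing group).
Scanning left to right: at [4:17] → 'nncv_dmsje41u'.
Since nothing is captured, `findall` lists the 1 matched substring directly.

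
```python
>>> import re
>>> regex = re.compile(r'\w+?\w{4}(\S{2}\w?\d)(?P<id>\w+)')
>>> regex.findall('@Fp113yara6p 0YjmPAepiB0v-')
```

[('ara6', 'p'), ('piB0', 'v')]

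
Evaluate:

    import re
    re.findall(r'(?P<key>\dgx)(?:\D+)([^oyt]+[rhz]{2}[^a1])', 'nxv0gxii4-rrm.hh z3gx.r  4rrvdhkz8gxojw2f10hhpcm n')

2 groups means each result is a tuple of 2 captured strings — 2 here.

[('0gx', '4-rrm.hh z3gx.r  4rrv'), ('8gx', '2f10hhp')]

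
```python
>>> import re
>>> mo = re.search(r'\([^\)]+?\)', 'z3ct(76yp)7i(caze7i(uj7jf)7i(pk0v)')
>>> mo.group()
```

'(76yp)'

`re.search` tries every starting position until one works.
The match spans [4:10] → '(76yp)'.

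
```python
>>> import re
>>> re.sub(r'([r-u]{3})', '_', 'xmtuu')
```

'xm_'

`sub` substitutes '_' at each match site.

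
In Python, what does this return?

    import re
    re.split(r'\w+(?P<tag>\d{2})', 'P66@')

Because the pattern has a capturing group, `split` also inserts each captured text between the pieces.

['', '66', '@']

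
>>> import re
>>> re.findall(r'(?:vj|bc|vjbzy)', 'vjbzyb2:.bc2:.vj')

['vj', 'bc', 'vj']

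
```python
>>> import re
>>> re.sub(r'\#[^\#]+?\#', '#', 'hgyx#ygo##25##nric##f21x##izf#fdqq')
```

Matches: at [4:9] → '#ygo#'; at [9:13] → '#25#'; at [13:19] → '#nric#'; at [19:25] → '#f21x#'; at [25:30] → '#izf#'.
`sub` substitutes '#' at each match site.

'hgyx#####fdqq'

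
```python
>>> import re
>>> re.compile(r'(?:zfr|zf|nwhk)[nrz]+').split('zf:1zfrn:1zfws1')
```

['zf:1', ':1zfws1']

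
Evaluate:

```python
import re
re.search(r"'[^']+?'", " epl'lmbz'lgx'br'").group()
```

"'lmbz'"

The match spans [4:10] → "'lmbz'".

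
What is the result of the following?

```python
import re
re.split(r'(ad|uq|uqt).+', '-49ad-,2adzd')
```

['-49', 'ad', '']

`re.split` interleaves the captured-group text with the surrounding fragments.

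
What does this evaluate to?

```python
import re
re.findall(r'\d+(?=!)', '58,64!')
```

['64']

Because the assertion is zero-width, the text it checks is not consumed and won't appear in the result.
Walking the string: at [3:5] → '64'.
Since nothing is captured, `findall` lists the 1 matched substring directly.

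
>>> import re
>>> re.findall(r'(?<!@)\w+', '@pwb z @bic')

['wb', 'z', 'ic']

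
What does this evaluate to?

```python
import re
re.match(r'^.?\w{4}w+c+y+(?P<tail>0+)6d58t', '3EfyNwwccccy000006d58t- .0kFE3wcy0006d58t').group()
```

'3EfyNwwccccy000006d58t'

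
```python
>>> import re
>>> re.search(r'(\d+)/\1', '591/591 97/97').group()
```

'591/591'

A backreference is literal: `\1` must see the identical characters the first group matched.
`re.search` tries every starting position until one works.
The match spans [0:7] → '591/591'.
Captured: group 1 = '591'.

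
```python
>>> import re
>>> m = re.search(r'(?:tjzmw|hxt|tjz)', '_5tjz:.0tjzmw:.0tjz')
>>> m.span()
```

`re.search` tries every starting position until one works.
The match spans [2:5] → 'tjz'.

(2, 5)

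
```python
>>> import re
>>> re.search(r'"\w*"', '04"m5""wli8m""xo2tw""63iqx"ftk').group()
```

The match spans [2:6] → '"m5"'.

'"m5"'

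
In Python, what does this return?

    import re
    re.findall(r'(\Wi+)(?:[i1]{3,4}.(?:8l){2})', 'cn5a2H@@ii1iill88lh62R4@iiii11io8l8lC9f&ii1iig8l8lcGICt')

Pattern: a non-word character, then one or more of the literal 'i' (captured); then 3 to 4 of one of [i1], then any character, then the literal '8l' repeated 2 times (non-capturing group).
Walking the string: at [23:36] match '@iiii11io8l8l', group 1 = '@iiii'; at [39:50] match '&ii1iig8l8l', group 1 = '&ii'.
With a single group, `findall` returns only what that group captured — 2 items.

['@iiii', '&ii']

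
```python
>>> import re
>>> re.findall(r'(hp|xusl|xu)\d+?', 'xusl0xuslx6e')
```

['xusl']

Walking the string: at [0:5] match 'xusl0', group 1 = 'xusl'.
`findall` collects group 1 from the one match (1 total).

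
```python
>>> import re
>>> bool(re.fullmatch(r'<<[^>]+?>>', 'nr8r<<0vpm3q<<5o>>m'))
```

For `fullmatch`, every character of the input must be accounted for by the pattern.
Here the pattern can't cover the whole string, so the call returns None, and `bool(None)` is False.

False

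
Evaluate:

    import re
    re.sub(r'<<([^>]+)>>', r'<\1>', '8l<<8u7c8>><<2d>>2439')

'8l<8u7c8><2d>2439'

Matches: at [2:11] → '<<8u7c8>>'; at [11:17] → '<<2d>>'.
The replacement refers to a captured group, so each match is rewritten using its own captured text.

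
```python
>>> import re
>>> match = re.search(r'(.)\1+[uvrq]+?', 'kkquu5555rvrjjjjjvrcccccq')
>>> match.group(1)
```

A backreference is literal: `\1` must see the identical characters the first group matched.
`search` walks the string left to right and returns the first match it finds.
The match spans [0:3] → 'kkq'.
Captured: group 1 = 'k'.

'k'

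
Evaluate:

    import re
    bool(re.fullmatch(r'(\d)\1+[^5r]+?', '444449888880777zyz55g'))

False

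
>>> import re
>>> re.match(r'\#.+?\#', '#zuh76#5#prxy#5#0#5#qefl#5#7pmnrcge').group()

With the lazy modifier that quantifier settles for the fewest repetitions that let the rest of the pattern succeed (the atoms after it are unaffected and can still be greedy).
`re.match` only tries the pattern at the start of the string.
The match spans [0:7] → '#zuh76#'.

'#zuh76#'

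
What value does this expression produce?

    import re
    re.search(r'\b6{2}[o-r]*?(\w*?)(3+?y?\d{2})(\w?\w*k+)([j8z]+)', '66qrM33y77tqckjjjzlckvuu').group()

'66qrM33y77tqckjjjz'

This matches a word boundary (`\b`, zero-width); then exactly 2 of the literal '6', then zero or more of a character in [o-r] (lazy); then zero or more of a word character (lazy) (captured); then one or more of the literal '3' (lazy), then optionally the literal 'y', then exactly 2 of a digit (captured); then optionally a word character, then zero or more of a word character, then one or more of a literal 'k' (captured); then one or more of one of [j8z] (captured).
`re.search` scans for the first position where the pattern succeeds.
The match spans [0:18] → '66qrM33y77tqckjjjz'.
Captured: group 1 = 'qrM', group 2 = '33y77', group 3 = 'tqck', group 4 = 'jjjz'.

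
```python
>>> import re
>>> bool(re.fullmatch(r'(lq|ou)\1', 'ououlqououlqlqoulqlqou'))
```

False

After group 1 captures some text, `\1` only succeeds where that same text appears again.
`re.fullmatch` requires the pattern to consume the entire string.
Here there's no way to consume every character, so the call returns None, and `bool(None)` is False.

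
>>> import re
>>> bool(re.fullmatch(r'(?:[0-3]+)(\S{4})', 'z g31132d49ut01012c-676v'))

False

Pattern: one or more of a character in [0-3] (non-capturing group); then exactly 4 of a non-whitespace character (captured).
`re.fullmatch` requires the pattern to consume the entire string.
Here the pattern can't cover the whole string, so the call returns None, and `bool(None)` is False.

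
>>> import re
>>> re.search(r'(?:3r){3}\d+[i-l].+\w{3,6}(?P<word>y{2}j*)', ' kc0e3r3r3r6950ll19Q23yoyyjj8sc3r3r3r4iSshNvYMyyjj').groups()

The pattern matches the literal '3r' repeated 3 times, then one or more of a digit; then a character in [i-l], then one or more of any character, then 3 to 6 of a word character; then exactly 2 of the literal 'y', then zero or more of a literal 'j' (captured as 'word').
`re.search` tries every starting position until one works.
The match spans [5:50] → '3r3r3r6950ll19Q23yoyyjj8sc3r3r3r4iSshNvYMyyjj'.
Captured: group 1 = 'yyjj'.

('yyjj',)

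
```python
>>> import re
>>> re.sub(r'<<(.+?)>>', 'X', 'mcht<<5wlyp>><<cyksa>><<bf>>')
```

Because the quantifier is non-greedy, it stops expanding at the earliest point where the rest of the pattern can succeed.
Every occurrence is swapped for 'X'.

'mchtXXX'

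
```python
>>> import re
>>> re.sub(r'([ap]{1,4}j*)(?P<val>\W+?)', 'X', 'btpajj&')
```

'btX'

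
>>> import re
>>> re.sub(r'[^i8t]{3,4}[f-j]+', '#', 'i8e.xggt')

This matches 3 to 4 of any character except [i8t]; then one or more of a character in [f-j].
Matches: at [2:7] → 'e.xgg'.
`sub` substitutes '#' at each match site.

'i8#t'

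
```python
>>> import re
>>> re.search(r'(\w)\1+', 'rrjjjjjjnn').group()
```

After group 1 captures some text, `\1` only succeeds where that same text appears again.
The match spans [0:2] → 'rr'.

'rr'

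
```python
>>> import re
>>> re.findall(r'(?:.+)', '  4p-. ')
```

The pattern matches one or more of any character (non-capturing group).
`findall` yields the raw match text (1 of them) because the pattern has no groups.

['  4p-. ']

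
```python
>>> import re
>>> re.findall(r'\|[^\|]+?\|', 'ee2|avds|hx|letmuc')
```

['|avds|']

Scanning left to right: at [3:9] → '|avds|'.
Since nothing is captured, `findall` lists the 1 matched substring directly.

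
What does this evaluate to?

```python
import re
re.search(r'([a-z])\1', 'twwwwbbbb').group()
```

A backreference is literal: `\1` must see the identical characters the first group matched.
`search` walks the string left to right and returns the first match it finds.
The match spans [1:3] → 'ww'.
Captured: group 1 = 'w'.

'ww'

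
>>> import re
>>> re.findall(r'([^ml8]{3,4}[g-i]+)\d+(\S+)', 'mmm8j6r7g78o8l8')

Pattern: 3 to 4 of any character except [ml8], then one or more of a character in [g-i] (captured); then one or more of a digit; then one or more of a non-whitespace character (captured).
Scanning left to right: at [4:15] match 'j6r7g78o8l8', groups = ('j6r7g', 'o8l8').
2 groups means the one result is a tuple of 2 captured strings — 1 here.

[('j6r7g', 'o8l8')]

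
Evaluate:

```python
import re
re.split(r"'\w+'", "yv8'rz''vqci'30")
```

The string is cut at each match, leaving 3 pieces.

['yv8', '', '30']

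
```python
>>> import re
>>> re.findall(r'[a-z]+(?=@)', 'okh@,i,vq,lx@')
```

['okh', 'lx']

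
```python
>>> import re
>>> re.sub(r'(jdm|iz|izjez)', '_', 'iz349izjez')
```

Branches in `(...|...)` are attempted left-to-right; the first branch that allows the whole pattern to succeed is taken.
Matches: at [0:2] → 'iz'; at [5:7] → 'iz'.
Each match is replaced by '_'.

'_349_jez'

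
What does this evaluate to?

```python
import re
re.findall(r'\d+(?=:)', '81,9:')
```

The positive lookaround only admits positions where the adjacent text matches; those characters stay outside the span.
No capturing groups, so `findall` returns the 1 full match string.

['9']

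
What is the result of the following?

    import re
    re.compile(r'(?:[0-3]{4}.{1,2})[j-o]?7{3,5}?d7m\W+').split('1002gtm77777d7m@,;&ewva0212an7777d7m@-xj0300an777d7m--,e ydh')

['', 'ewva', 'xj', 'e ydh']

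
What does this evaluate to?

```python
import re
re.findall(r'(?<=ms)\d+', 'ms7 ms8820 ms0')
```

['7', '8820', '0']

Because the assertion is zero-width, the text it checks is not consumed and won't appear in the result.
Matches: at [2:3] → '7'; at [6:10] → '8820'; at [13:14] → '0'.
No capturing groups, so `findall` returns the 3 full match strings.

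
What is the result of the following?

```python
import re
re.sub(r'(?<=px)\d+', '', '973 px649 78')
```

The lookaround is zero-width — it requires the adjacent text to match without consuming it, so the asserted text isn't part of the match.
Matches: at [6:9] → '649'.
Each match is replaced by ''.

'973 px 78'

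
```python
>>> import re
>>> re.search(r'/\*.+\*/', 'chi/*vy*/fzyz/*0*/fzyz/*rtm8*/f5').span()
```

The match spans [3:30] → '/*vy*/fzyz/*0*/fzyz/*rtm8*/'.

(3, 30)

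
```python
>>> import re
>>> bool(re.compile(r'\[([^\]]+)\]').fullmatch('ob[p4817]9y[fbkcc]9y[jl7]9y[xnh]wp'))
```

`re.fullmatch` is like wrapping the pattern in `^…$` (in single-line mode).
Here there's no way to consume every character, so the call returns None, and `bool(None)` is False.

False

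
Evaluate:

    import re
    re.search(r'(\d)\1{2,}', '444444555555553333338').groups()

A backreference is literal: `\1` must see the identical characters the first group matched.
Unlike `match`, `search` isn't anchored — it looks for the pattern anywhere in the string.
The match spans [0:6] → '444444'.
Captured: group 1 = '4'.

('4',)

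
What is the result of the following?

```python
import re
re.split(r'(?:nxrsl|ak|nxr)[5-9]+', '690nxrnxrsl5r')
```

['690nxr', 'r']

Matches to split on: at [6:12] → 'nxrsl5'.
The string is cut at each match, leaving 2 pieces.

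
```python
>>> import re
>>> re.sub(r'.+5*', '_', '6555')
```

'_'

This matches one or more of any character; then zero or more of a literal '5'.
Matches: at [0:4] → '6555'.
Every occurrence is swapped for '_'.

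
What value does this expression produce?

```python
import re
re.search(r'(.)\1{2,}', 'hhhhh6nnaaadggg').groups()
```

The backreference `\1` re-matches whatever the first group consumed, character for character.
`search` walks the string left to right and returns the first match it finds.
The match spans [0:5] → 'hhhhh'.
Captured: group 1 = 'h'.

('h',)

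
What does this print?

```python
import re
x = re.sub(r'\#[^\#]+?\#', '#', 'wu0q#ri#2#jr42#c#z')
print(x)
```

wu0q#2#c#z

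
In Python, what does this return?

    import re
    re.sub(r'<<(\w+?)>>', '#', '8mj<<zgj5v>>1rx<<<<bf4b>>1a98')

'8mj#1rx<<#1a98'

`sub` substitutes '#' at each match site.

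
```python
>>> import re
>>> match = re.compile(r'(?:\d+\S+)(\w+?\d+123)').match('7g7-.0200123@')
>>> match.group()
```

'7g7-.0200123'

The pattern matches one or more of a digit, then one or more of a non-whitespace character (non-capturing group); then one or more of a word character (lazy), then one or more of a digit, then the literal '123' (captured).
With `match`, the pattern is implicitly anchored at the beginning.
The match spans [0:12] → '7g7-.0200123'.
Captured: group 1 = '00123'.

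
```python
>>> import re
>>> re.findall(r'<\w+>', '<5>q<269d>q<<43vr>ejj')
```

['<5>', '<269d>', '<43vr>']

Scanning left to right: at [0:3] → '<5>'; at [4:10] → '<269d>'; at [12:18] → '<43vr>'.
No capturing groups, so `findall` returns the 3 full match strings.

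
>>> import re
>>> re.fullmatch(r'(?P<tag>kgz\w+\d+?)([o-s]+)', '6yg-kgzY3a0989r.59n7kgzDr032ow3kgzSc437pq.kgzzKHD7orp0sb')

None

The pattern matches the literal 'kgz', then one or more of a word character, then one or more of a digit (lazy) (captured as 'tag'); then one or more of a character in [o-s] (captured).
`fullmatch` succeeds only if the pattern covers the string from start to end.
Here the string isn't matched end-to-end, so the call returns None.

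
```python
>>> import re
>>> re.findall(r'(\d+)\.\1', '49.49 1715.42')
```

['49']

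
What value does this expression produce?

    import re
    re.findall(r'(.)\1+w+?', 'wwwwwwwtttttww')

['w', 't']

After group 1 captures some text, `\1` only succeeds where that same text appears again.
Scanning left to right: at [0:7] match 'wwwwwww', group 1 = 'w'; at [7:13] match 'tttttw', group 1 = 't'.
Because there's exactly one group, `findall` drops the full match and keeps group 1 from each hit.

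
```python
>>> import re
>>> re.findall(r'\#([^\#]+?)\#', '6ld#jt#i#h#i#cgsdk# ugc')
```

Because there's exactly one group, `findall` drops the full match and keeps group 1 from each hit.

['jt', 'h', 'cgsdk']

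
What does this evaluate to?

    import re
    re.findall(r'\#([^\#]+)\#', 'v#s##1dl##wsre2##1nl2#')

['s', '1dl', 'wsre2', '1nl2']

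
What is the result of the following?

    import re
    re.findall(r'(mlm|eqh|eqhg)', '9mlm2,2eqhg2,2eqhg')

`|` is ordered: at each position the engine commits to the first alternative that works.
Scanning left to right: at [1:4] match 'mlm', group 1 = 'mlm'; at [7:10] match 'eqh', group 1 = 'eqh'; at [14:17] match 'eqh', group 1 = 'eqh'.
One capturing group, so `findall` returns just the captured substring from each match — 3 in all.

['mlm', 'eqh', 'eqh']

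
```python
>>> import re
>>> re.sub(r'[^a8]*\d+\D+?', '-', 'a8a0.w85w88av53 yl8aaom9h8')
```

'a----a-8'

Pattern: zero or more of any character except [a8], then one or more of a digit; then one or more of a non-digit (lazy).
A non-greedy quantifier consumes as few characters as it can — just enough that the remainder of the pattern still matches from where it stops; whatever follows it matches normally.
Matches: at [1:3] → '8a'; at [3:9] → '0.w85w'; at [9:12] → '88a'; at [12:20] → 'v53 yl8a'; at [21:25] → 'om9h'.
`sub` substitutes '-' at each match site.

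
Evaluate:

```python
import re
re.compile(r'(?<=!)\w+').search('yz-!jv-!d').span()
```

(4, 6)

The positive lookaround only admits positions where the adjacent text matches; those characters stay outside the span.
`re.search` scans for the first position where the pattern succeeds.
The match spans [4:6] → 'jv'.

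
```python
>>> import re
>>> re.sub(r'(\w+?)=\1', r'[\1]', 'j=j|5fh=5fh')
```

A backreference is literal: `\1` must see the identical characters the first group matched.
Matches: at [0:3] → 'j=j'; at [4:11] → '5fh=5fh'.
Each match is replaced using the text its own group 1 captured.

'[j]|[5fh]'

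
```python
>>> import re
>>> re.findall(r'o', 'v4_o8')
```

['o']

Since nothing is captured, `findall` lists the 1 matched substring directly.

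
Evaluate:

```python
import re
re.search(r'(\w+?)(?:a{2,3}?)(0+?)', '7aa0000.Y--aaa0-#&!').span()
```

(0, 4)

The match spans [0:4] → '7aa0'.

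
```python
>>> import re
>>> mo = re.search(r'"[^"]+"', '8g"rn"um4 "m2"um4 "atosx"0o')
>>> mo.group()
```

`re.search` tries every starting position until one works.
The match spans [2:6] → '"rn"'.

'"rn"'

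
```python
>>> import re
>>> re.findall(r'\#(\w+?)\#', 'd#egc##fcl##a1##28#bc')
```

['egc', 'fcl', 'a1', '28']

Scanning left to right: at [1:6] match '#egc#', group 1 = 'egc'; at [6:11] match '#fcl#', group 1 = 'fcl'; at [11:15] match '#a1#', group 1 = 'a1'; at [15:19] match '#28#', group 1 = '28'.
`findall` collects group 1 from each match (4 total).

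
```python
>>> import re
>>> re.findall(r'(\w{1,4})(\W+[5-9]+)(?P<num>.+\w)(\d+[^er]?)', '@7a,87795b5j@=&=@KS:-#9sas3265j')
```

[('7a', ',87795', 'b5j@=&=@KS:-#9sas326', '5j')]

The pattern matches 1 to 4 of a word character (captured); then one or more of a non-word character, then one or more of a character in [5-9] (captured); then one or more of any character, then a word character (captured as 'num'); then one or more of a digit, then optionally any character except [er] (captured).
Multiple groups make `findall` return tuples — one 4-tuple for the one match.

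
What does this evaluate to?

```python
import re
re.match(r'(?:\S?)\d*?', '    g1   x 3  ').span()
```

(0, 0)

The pattern matches optionally a non-whitespace character (non-capturing group); then zero or more of a digit (lazy).
`re.match` won't scan ahead — the pattern has to work from the very first character.
The match spans [0:0] → ''.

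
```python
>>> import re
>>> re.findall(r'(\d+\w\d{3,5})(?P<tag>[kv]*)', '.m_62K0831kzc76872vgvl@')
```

[('62K0831', 'k'), ('76872', 'v')]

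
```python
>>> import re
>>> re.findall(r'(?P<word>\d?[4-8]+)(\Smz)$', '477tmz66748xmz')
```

This matches optionally a digit, then one or more of a character in [4-8] (captured as 'word'); then a non-whitespace character, then the literal 'mz' (captured); then anchored at the end.
Walking the string: at [6:14] match '66748xmz', groups = ('66748', 'xmz').
Multiple groups make `findall` return tuples — one 2-tuple for the one match.

[('66748', 'xmz')]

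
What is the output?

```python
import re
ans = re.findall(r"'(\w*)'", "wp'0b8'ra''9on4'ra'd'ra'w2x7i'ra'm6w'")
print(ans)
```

['0b8', '', 'ra', 'ra', 'ra']

Matches: at [2:7] match "'0b8'", group 1 = '0b8'; at [9:11] match "''", group 1 = ''; at [15:19] match "'ra'", group 1 = 'ra'; at [20:24] match "'ra'", group 1 = 'ra'; at [29:33] match "'ra'", group 1 = 'ra'.
Because there's exactly one group, `findall` drops the full match and keeps group 1 from each hit.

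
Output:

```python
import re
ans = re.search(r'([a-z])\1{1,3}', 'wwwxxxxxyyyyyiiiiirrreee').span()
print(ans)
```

(0, 3)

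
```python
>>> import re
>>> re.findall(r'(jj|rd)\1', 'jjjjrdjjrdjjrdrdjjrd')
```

['jj', 'rd']

The backreference `\1` re-matches whatever the first group consumed, character for character.
Matches: at [0:4] match 'jjjj', group 1 = 'jj'; at [12:16] match 'rdrd', group 1 = 'rd'.
Because there's exactly one group, `findall` drops the full match and keeps group 1 from each hit.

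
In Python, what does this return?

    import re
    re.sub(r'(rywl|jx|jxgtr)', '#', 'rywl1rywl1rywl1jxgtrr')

'#1#1#1#gtrr'

Alternation isn't longest-match — the leftmost alternative that fits at this position is chosen.
Each match is replaced by '#'.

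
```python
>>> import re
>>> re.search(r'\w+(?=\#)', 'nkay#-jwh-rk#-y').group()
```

The positive lookaround only admits positions where the adjacent text matches; those characters stay outside the span.
The match spans [0:4] → 'nkay'.

'nkay'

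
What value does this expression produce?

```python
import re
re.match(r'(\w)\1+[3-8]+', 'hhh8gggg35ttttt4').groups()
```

`\1` is not a pattern — it's the concrete string captured by group 1, re-applied verbatim.
`re.match` won't scan ahead — the pattern has to work from the very first character.
The match spans [0:4] → 'hhh8'.
Captured: group 1 = 'h'.

('h',)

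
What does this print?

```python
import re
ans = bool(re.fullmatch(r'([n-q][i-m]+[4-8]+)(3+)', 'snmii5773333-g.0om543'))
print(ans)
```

For `fullmatch`, every character of the input must be accounted for by the pattern.
Here the string isn't matched end-to-end, so the call returns None, and `bool(None)` is False.

False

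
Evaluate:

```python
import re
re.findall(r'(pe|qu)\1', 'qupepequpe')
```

After group 1 captures some text, `\1` only succeeds where that same text appears again.
Matches: at [2:6] match 'pepe', group 1 = 'pe'.
With a single group, `findall` returns only what that group captured — 1 item.

['pe']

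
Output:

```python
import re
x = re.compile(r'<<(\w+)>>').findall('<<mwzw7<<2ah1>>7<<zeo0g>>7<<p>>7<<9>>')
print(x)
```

Walking the string: at [7:15] match '<<2ah1>>', group 1 = '2ah1'; at [16:25] match '<<zeo0g>>', group 1 = 'zeo0g'; at [26:31] match '<<p>>', group 1 = 'p'; at [32:37] match '<<9>>', group 1 = '9'.
With a single group, `findall` returns only what that group captured — 4 items.

['2ah1', 'zeo0g', 'p', '9']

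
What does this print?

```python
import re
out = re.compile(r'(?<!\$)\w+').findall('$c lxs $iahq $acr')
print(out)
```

['lxs', 'ahq', 'cr']

Because the assertion is negative and zero-width, positions next to the forbidden text are skipped.
Scanning left to right: at [3:6] → 'lxs'; at [9:12] → 'ahq'; at [15:17] → 'cr'.
`findall` yields the raw match text (3 of them) because the pattern has no groups.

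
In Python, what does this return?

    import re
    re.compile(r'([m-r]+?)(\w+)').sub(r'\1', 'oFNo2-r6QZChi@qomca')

The pattern matches one or more of a character in [m-r] (lazy) (captured); then one or more of a word character (captured).
A `+?`/`*?`/`{m,n}?` starts at its minimum and grows only as far as needed for what follows to match.
Matches: at [0:5] → 'oFNo2'; at [6:13] → 'r6QZChi'; at [14:19] → 'qomca'.
Each match is replaced using the text its own group 1 captured.

'o-r@q'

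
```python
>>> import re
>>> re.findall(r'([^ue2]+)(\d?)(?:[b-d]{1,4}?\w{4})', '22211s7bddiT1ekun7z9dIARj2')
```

Pattern: one or more of any character except [ue2] (captured); then optionally a digit (captured); then 1 to 4 of a character in [b-d] (lazy), then exactly 4 of a word character (non-capturing group).
Matches: at [3:14] match '11s7bddiT1e', groups = ('11s7bd', ''); at [16:25] match 'n7z9dIARj', groups = ('n7z9', '').
Multiple groups make `findall` return tuples — one 2-tuple for each match.

[('11s7bd', ''), ('n7z9', '')]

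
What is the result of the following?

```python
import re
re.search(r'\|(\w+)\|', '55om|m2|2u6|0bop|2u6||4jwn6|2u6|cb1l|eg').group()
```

'|m2|'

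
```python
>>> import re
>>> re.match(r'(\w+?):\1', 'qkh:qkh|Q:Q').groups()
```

('qkh',)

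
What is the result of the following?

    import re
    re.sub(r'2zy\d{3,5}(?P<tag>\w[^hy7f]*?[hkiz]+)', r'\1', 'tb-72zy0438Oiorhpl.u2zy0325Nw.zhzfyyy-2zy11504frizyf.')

'tb-7Oiorhpl.uNw.zhzfyyy-frizyf.'

Pattern: the literal '2zy', then 3 to 5 of a digit; then a word character, then zero or more of any character except [hy7f] (lazy), then one or more of one of [hkiz] (captured as 'tag').
Each match is replaced using the text its own group 1 captured.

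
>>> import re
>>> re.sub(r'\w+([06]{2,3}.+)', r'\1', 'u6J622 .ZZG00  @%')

This matches one or more of a word character; then 2 to 3 of one of [06], then one or more of any character (captured).
`\1` in the replacement pulls in group 1's text for each match.

'u6J622 .00  @%'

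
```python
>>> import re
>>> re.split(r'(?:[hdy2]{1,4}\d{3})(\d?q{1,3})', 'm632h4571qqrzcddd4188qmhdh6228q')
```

['m63', '1qq', 'rzc', '8q', 'm', '8q', '']

Pattern: 1 to 4 of one of [hdy2], then exactly 3 of a digit (non-capturing group); then optionally a digit, then 1 to 3 of the literal 'q' (captured).
Matches to split on: at [3:11] → '2h4571qq'; at [14:22] → 'ddd4188q'; at [23:31] → 'hdh6228q'.
Because the pattern has a capturing group, `split` also inserts each captured text between the pieces.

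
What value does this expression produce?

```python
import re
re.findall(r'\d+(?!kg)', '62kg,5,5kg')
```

`(?!…)`/`(?<!…)` only lets a position through if the neighbouring text does NOT match; no characters are consumed.
No capturing groups, so `findall` returns the 2 full match strings.

['6', '5']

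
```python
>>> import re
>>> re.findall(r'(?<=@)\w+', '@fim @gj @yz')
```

['fim', 'gj', 'yz']

Lookahead/lookbehind check context without consuming it, so the matched span excludes the asserted characters.
`findall` yields the raw match text (3 of them) because the pattern has no groups.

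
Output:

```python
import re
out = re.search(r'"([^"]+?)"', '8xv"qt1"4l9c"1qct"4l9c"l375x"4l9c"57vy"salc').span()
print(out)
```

(3, 8)

`re.search` scans for the first position where the pattern succeeds.
The match spans [3:8] → '"qt1"'.
Captured: group 1 = 'qt1'.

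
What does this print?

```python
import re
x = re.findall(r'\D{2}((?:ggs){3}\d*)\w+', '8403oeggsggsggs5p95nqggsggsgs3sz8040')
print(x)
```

['ggsggsggs5']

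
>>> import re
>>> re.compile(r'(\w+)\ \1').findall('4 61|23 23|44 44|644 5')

['23', '44']

`\1` has to match the exact text group 1 already captured.
With a single group, `findall` returns only what that group captured — 2 items.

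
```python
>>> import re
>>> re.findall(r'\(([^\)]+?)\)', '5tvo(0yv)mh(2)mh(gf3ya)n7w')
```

['0yv', '2', 'gf3ya']

One capturing group, so `findall` returns just the captured substring from each match — 3 in all.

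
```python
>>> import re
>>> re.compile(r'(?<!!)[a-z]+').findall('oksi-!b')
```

['oksi']

A negative assertion filters positions out without eating any characters.
Matches: at [0:4] → 'oksi'.
Since nothing is captured, `findall` lists the 1 matched substring directly.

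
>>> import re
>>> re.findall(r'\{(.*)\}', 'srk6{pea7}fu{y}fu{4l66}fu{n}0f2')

['pea7}fu{y}fu{4l66}fu{n']

Matches: at [4:28] match '{pea7}fu{y}fu{4l66}fu{n}', group 1 = 'pea7}fu{y}fu{4l66}fu{n'.
`findall` collects group 1 from the one match (1 total).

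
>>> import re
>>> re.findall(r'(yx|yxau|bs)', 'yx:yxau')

`|` is ordered: at each position the engine commits to the first alternative that works.
Walking the string: at [0:2] match 'yx', group 1 = 'yx'; at [3:5] match 'yx', group 1 = 'yx'.
One capturing group, so `findall` returns just the captured substring from each match — 2 in all.

['yx', 'yx']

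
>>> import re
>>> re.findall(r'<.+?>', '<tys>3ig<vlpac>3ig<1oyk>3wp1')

With the lazy modifier that quantifier settles for the fewest repetitions that let the rest of the pattern succeed (the atoms after it are unaffected and can still be greedy).
Scanning left to right: at [0:5] → '<tys>'; at [8:15] → '<vlpac>'; at [18:24] → '<1oyk>'.
With no groups in the pattern, `findall` gives back each whole match — 3 here.

['<tys>', '<vlpac>', '<1oyk>']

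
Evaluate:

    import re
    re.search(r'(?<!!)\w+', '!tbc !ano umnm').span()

(2, 4)

A negative assertion filters positions out without eating any characters.
The match spans [2:4] → 'bc'.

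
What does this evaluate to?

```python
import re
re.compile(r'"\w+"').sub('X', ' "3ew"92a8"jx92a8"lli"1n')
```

Matches: at [1:6] → '"3ew"'; at [10:18] → '"jx92a8"'.
Each match is replaced by 'X'.

' X92a8Xlli"1n'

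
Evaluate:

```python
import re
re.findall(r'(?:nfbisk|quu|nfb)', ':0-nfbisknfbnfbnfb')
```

['nfbisk', 'nfb', 'nfb', 'nfb']

Alternation tries branches left to right and keeps the first one that lets the overall match succeed at that position.
Walking the string: at [3:9] → 'nfbisk'; at [9:12] → 'nfb'; at [12:15] → 'nfb'; at [15:18] → 'nfb'.
`findall` yields the raw match text (4 of them) because the pattern has no groups.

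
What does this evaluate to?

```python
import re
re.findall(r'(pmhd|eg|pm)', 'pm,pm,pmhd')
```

['pm', 'pm', 'pmhd']

`|` is ordered: at each position the engine commits to the first alternative that works.
Walking the string: at [0:2] match 'pm', group 1 = 'pm'; at [3:5] match 'pm', group 1 = 'pm'; at [6:10] match 'pmhd', group 1 = 'pmhd'.
One capturing group, so `findall` returns just the captured substring from each match — 3 in all.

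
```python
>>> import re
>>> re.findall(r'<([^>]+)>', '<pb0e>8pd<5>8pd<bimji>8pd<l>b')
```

['pb0e', '5', 'bimji', 'l']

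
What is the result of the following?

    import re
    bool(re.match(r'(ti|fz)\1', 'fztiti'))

False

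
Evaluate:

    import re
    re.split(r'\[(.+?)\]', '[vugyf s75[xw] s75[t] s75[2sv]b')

['', 'vugyf s75[xw', ' s75', 't', ' s75', '2sv', 'b']

Lazy quantifiers expand one character at a time until the remainder of the pattern can match.
Matches to split on: at [0:14] → '[vugyf s75[xw]'; at [18:21] → '[t]'; at [25:30] → '[2sv]'.
With a capturing group present, the delimiter's captured portion is kept in the result list.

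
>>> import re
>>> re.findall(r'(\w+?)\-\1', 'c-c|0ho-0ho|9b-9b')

`\1` is not a pattern — it's the concrete string captured by group 1, re-applied verbatim.
Matches: at [0:3] match 'c-c', group 1 = 'c'; at [4:11] match '0ho-0ho', group 1 = '0ho'; at [12:17] match '9b-9b', group 1 = '9b'.
One capturing group, so `findall` returns just the captured substring from each match — 3 in all.

['c', '0ho', '9b']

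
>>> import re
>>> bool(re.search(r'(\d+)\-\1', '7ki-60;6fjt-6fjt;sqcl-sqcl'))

False

`\1` has to match the exact text group 1 already captured.
`re.search` scans for the first position where the pattern succeeds.
Here no position works, so the call returns None, and `bool(None)` is False.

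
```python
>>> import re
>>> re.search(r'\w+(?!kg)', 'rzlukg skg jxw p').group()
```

'rzlukg'

`(?!…)`/`(?<!…)` only lets a position through if the neighbouring text does NOT match; no characters are consumed.
The match spans [0:6] → 'rzlukg'.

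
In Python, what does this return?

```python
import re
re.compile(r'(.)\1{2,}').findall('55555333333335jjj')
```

A backreference is literal: `\1` must see the identical characters the first group matched.
With a single group, `findall` returns only what that group captured — 3 items.

['5', '3', 'j']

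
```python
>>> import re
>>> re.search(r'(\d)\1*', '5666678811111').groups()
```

('5',)

`\1` is not a pattern — it's the concrete string captured by group 1, re-applied verbatim.
`re.search` tries every starting position until one works.
The match spans [0:1] → '5'.
Captured: group 1 = '5'.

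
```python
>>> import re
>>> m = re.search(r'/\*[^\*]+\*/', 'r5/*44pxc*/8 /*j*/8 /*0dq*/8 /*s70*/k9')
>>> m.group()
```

'/*44pxc*/'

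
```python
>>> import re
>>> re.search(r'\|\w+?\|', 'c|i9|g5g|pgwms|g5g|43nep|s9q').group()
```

`re.search` tries every starting position until one works.
The match spans [1:5] → '|i9|'.

'|i9|'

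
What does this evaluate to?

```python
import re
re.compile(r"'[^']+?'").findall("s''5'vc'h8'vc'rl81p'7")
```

Scanning left to right: at [2:5] → "'5'"; at [7:11] → "'h8'"; at [13:20] → "'rl81p'".
With no groups in the pattern, `findall` gives back each whole match — 3 here.

["'5'", "'h8'", "'rl81p'"]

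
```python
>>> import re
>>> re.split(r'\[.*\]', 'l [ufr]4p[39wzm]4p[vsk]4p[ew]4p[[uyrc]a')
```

Matches to split on: at [2:38] → '[ufr]4p[39wzm]4p[vsk]4p[ew]4p[[uyrc]'.
`split` removes every match and returns the 2 fragments in between.

['l ', 'a']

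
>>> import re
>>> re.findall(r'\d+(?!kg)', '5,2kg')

['5']

Because the assertion is negative and zero-width, positions next to the forbidden text are skipped.
Scanning left to right: at [0:1] → '5'.
Since nothing is captured, `findall` lists the 1 matched substring directly.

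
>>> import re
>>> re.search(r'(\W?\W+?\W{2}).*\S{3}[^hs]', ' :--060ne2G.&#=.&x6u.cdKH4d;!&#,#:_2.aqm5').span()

(0, 41)

The pattern matches optionally a non-word character, then one or more of a non-word character (lazy), then exactly 2 of a non-word character (captured); then zero or more of any character, then exactly 3 of a non-whitespace character; then any character except [hs].
`search` walks the string left to right and returns the first match it finds.
The match spans [0:41] → ' :--060ne2G.&#=.&x6u.cdKH4d;!&#,#:_2.aqm5'.
Captured: group 1 = ' :--'.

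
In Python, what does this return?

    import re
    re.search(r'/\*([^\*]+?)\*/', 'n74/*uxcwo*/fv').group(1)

'uxcwo'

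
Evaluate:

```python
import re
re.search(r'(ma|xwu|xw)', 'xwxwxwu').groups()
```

('xw',)

The match spans [0:2] → 'xw'.
Captured: group 1 = 'xw'.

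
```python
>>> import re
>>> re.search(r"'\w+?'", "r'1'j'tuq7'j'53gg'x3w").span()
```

(1, 4)

`re.search` scans for the first position where the pattern succeeds.
The match spans [1:4] → "'1'".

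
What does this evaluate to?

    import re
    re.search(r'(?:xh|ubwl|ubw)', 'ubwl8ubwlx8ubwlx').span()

Branches in `(...|...)` are attempted left-to-right; the first branch that allows the whole pattern to succeed is taken.
`search` walks the string left to right and returns the first match it finds.
The match spans [0:4] → 'ubwl'.

(0, 4)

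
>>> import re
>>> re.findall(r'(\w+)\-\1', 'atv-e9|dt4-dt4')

['dt4']

`\1` has to match the exact text group 1 already captured.
Scanning left to right: at [7:14] match 'dt4-dt4', group 1 = 'dt4'.
Because there's exactly one group, `findall` drops the full match and keeps group 1 from the one hit.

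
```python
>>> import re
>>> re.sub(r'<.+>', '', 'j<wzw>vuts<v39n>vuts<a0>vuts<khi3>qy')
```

'jqy'

Matches: at [1:34] → '<wzw>vuts<v39n>vuts<a0>vuts<khi3>'.
Each match is replaced by ''.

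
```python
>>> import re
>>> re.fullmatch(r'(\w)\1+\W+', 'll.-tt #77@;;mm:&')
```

None

A backreference is literal: `\1` must see the identical characters the first group matched.
`fullmatch` succeeds only if the pattern covers the string from start to end.
Here the pattern can't cover the whole string, so the call returns None.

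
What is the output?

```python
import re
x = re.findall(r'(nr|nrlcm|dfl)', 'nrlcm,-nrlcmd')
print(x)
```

Alternation isn't longest-match — the leftmost alternative that fits at this position is chosen.
`findall` collects group 1 from each match (2 total).

['nr', 'nr']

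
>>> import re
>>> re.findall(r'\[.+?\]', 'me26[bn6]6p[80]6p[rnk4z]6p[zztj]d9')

['[bn6]', '[80]', '[rnk4z]', '[zztj]']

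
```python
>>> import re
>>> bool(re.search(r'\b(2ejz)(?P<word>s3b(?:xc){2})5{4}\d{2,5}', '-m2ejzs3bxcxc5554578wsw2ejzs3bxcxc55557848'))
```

False

The pattern matches a word boundary (`\b`, zero-width); then the literal '2ej', then the literal 'z' (captured); then the literal 's3b', then the literal 'xc' repeated 2 times (captured as 'word'); then exactly 4 of a literal '5', then 2 to 5 of a digit.
`re.search` scans for the first position where the pattern succeeds.
Here nothing in the string fits, so the call returns None, and `bool(None)` is False.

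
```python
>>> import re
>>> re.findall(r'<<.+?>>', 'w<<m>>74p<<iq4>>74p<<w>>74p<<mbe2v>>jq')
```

['<<m>>', '<<iq4>>', '<<w>>', '<<mbe2v>>']

The `?` after the quantifier makes it lazy — it takes as little as possible before letting the rest of the pattern try.
Walking the string: at [1:6] → '<<m>>'; at [9:16] → '<<iq4>>'; at [19:24] → '<<w>>'; at [27:36] → '<<mbe2v>>'.
With no groups in the pattern, `findall` gives back each whole match — 4 here.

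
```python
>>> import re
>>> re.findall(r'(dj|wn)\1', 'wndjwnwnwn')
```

The backreference `\1` re-matches whatever the first group consumed, character for character.
Scanning left to right: at [4:8] match 'wnwn', group 1 = 'wn'.
One capturing group, so `findall` returns just the captured substring from the one match — 1 in all.

['wn']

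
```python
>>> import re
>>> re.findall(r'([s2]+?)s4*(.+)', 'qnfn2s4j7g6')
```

[('2', 'j7g6')]

This matches one or more of one of [s2] (lazy) (captured); then a literal 's', then zero or more of a literal '4'; then one or more of any character (captured).
Walking the string: at [4:11] match '2s4j7g6', groups = ('2', 'j7g6').
2 groups means the one result is a tuple of 2 captured strings — 1 here.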